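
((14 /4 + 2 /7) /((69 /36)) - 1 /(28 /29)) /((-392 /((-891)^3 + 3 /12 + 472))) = 1711780946975 /1009792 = 1695181.73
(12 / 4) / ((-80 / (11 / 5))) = -33 / 400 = -0.08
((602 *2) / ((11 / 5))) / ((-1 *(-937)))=0.58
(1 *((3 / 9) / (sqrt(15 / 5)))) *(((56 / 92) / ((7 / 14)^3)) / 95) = 112 *sqrt(3) / 19665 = 0.01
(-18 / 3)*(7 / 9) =-14 / 3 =-4.67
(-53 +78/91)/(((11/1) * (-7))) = 365/539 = 0.68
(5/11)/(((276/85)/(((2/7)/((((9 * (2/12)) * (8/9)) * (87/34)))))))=7225/616308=0.01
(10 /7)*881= 8810 /7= 1258.57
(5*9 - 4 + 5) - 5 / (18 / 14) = 42.11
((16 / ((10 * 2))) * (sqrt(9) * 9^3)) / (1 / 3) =26244 / 5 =5248.80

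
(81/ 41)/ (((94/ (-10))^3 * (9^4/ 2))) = -250/ 344796183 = -0.00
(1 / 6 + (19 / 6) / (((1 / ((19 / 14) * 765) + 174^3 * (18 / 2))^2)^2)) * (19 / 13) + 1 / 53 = 244709539517919458989989059347593028504373545663085 / 932377176375188058492732508146930196281551188313184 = 0.26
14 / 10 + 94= 95.40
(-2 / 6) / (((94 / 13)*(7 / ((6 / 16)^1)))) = -13 / 5264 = -0.00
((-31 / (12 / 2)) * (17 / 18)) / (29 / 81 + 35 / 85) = -26877 / 4240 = -6.34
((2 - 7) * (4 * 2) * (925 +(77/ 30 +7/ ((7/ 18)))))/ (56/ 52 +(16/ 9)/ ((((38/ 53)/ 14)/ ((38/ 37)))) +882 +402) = -28.64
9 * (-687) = -6183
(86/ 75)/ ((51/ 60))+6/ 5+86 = 4516/ 51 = 88.55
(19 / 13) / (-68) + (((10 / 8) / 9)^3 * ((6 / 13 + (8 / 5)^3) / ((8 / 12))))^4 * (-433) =-611860136691726140513 / 28403203208205714849792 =-0.02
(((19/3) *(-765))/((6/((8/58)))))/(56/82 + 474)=-66215/282199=-0.23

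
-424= -424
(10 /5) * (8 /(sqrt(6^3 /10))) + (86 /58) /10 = 43 /290 + 8 * sqrt(15) /9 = 3.59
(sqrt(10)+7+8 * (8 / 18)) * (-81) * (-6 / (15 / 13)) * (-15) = -86669.27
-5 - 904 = -909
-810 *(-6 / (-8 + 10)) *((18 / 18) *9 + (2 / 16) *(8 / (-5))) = 21384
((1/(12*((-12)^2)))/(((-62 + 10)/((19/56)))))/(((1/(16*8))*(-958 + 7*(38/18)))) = 19/37079952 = 0.00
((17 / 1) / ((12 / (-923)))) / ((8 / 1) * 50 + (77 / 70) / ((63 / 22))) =-1647555 / 504484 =-3.27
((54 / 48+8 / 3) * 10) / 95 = 91 / 228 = 0.40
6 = 6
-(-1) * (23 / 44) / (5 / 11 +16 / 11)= 23 / 84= 0.27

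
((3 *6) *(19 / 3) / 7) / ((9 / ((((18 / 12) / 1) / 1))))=2.71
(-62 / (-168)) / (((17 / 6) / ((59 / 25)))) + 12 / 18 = 17387 / 17850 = 0.97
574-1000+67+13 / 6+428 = 427 / 6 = 71.17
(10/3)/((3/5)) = 50/9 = 5.56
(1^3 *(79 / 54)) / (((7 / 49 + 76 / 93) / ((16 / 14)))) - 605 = -3393329 / 5625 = -603.26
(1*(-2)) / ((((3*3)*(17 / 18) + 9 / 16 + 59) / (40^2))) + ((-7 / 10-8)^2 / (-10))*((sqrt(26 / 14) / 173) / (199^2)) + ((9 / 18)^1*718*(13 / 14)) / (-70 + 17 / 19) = -79824869 / 1539846-7569*sqrt(91) / 47956811000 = -51.84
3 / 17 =0.18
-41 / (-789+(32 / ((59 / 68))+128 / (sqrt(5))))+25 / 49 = 18268288 *sqrt(5) / 9788670421+271015826150 / 479644850629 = 0.57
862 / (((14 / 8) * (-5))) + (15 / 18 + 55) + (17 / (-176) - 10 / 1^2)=-975329 / 18480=-52.78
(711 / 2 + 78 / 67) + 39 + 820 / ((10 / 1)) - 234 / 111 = 2357807 / 4958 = 475.56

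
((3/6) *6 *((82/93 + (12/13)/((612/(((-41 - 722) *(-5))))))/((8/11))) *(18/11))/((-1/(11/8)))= -13502313/219232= -61.59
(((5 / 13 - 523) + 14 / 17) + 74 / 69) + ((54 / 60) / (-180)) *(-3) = -1588044253 / 3049800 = -520.70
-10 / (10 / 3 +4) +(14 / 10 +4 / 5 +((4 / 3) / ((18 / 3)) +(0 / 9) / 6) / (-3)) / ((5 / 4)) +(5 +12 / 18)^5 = 390483202 / 66825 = 5843.37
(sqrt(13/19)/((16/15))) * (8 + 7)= 225 * sqrt(247)/304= 11.63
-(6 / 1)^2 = -36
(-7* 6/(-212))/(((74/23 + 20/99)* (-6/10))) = -79695/825316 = -0.10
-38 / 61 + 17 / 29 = -65 / 1769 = -0.04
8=8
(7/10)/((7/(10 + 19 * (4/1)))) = 43/5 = 8.60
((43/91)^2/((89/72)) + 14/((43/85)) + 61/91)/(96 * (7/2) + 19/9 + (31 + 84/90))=40680400095/527724976324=0.08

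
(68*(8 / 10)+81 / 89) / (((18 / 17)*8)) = 6.53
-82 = -82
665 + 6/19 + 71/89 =1126398/1691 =666.11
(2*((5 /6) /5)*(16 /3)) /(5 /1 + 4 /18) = 16 /47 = 0.34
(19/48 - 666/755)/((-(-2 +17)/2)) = 17623/271800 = 0.06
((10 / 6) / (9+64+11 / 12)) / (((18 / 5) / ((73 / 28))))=1825 / 111762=0.02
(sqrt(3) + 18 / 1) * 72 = 72 * sqrt(3) + 1296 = 1420.71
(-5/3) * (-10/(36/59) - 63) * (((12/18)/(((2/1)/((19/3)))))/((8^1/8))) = 279.33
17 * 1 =17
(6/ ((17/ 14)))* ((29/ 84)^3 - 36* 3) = -3763979/ 7056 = -533.44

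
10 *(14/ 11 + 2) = 360/ 11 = 32.73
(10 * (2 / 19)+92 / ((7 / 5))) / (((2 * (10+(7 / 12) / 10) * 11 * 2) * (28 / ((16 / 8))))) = 133200 / 12360887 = 0.01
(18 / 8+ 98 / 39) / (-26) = -743 / 4056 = -0.18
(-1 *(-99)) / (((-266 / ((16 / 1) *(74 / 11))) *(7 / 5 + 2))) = -26640 / 2261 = -11.78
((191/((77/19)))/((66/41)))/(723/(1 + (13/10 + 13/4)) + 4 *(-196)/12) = 5505193/12210352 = 0.45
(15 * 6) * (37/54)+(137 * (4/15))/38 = 17849/285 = 62.63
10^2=100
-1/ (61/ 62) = -62/ 61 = -1.02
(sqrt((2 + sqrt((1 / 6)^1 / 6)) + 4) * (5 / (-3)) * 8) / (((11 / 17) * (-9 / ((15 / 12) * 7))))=2975 * sqrt(222) / 891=49.75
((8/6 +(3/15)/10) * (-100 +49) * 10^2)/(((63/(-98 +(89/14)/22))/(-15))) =-74184175/462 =-160571.81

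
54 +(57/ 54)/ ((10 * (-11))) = 106901/ 1980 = 53.99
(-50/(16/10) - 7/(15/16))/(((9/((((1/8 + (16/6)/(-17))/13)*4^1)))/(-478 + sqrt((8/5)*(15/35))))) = -555197/27540 + 2323*sqrt(210)/963900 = -20.12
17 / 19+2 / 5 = 123 / 95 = 1.29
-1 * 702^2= -492804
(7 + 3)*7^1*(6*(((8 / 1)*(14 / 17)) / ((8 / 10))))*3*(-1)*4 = -705600 / 17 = -41505.88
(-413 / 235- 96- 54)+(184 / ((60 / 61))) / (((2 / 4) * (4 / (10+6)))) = 948067 / 705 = 1344.78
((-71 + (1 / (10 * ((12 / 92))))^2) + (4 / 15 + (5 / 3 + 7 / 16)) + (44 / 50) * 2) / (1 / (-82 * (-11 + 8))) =-9783133 / 600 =-16305.22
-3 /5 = -0.60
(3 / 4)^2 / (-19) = -9 / 304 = -0.03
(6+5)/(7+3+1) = 1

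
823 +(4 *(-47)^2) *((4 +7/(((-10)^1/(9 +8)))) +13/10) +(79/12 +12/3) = -3449041/60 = -57484.02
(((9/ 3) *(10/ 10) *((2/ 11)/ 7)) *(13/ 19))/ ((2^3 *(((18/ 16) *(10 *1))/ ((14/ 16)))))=13/ 25080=0.00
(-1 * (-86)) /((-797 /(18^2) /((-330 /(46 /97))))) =445963320 /18331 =24328.37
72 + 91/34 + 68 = 4851/34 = 142.68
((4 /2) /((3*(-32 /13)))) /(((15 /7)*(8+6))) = -13 /1440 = -0.01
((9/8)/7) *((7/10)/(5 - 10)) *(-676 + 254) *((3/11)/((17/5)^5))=712125/124947416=0.01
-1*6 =-6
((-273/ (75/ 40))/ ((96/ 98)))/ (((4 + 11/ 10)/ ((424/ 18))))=-945308/ 1377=-686.50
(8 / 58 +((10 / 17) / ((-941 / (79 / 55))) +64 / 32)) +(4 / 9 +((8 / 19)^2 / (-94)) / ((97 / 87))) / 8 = 331431523585109 / 151174495194426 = 2.19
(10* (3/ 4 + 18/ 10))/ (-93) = -17/ 62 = -0.27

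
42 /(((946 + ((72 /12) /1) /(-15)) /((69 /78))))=805 /20488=0.04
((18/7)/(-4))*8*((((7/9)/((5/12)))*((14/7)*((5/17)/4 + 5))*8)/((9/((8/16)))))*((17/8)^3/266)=-6647/4256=-1.56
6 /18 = 1 /3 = 0.33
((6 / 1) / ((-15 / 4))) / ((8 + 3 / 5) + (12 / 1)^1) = -8 / 103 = -0.08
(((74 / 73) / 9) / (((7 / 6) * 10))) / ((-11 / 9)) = -222 / 28105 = -0.01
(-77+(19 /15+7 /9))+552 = 21467 /45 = 477.04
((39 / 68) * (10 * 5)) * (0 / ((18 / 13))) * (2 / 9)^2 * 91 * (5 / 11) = 0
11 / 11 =1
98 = 98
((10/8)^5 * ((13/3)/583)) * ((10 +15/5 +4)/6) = 690625/10745856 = 0.06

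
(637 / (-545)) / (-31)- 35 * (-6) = 3548587 / 16895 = 210.04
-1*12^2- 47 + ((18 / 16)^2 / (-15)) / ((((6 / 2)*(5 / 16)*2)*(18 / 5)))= -15281 / 80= -191.01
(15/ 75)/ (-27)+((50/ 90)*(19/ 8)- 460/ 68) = -100111/ 18360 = -5.45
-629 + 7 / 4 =-2509 / 4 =-627.25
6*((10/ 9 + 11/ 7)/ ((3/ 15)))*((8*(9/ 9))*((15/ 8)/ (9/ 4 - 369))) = -33800/ 10269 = -3.29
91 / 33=2.76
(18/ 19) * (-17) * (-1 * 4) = 1224/ 19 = 64.42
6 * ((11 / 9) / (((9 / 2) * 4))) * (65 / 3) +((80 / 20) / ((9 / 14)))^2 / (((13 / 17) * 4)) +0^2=7541 / 351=21.48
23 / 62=0.37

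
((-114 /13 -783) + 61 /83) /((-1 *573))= 853526 /618267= 1.38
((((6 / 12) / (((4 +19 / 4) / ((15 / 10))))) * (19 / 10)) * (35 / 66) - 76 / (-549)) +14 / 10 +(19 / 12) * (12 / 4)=192487 / 30195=6.37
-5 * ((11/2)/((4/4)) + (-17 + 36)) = -122.50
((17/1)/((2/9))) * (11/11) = 153/2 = 76.50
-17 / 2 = -8.50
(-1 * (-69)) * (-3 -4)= -483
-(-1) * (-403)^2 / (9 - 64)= -162409 / 55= -2952.89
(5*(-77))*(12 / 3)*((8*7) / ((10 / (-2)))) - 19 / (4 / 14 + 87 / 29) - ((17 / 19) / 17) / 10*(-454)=37679466 / 2185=17244.61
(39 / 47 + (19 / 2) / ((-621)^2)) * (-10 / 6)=-150404455 / 108750762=-1.38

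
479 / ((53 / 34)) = 307.28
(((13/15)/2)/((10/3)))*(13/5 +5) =247/250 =0.99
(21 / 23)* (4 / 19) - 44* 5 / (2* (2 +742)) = 7213 / 162564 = 0.04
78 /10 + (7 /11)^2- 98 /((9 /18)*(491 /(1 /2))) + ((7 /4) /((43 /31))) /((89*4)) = 145676238823 /18189271760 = 8.01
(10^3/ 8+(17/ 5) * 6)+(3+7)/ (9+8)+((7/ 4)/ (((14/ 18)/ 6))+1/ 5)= 27147/ 170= 159.69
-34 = -34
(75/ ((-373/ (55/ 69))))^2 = 1890625/ 73599241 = 0.03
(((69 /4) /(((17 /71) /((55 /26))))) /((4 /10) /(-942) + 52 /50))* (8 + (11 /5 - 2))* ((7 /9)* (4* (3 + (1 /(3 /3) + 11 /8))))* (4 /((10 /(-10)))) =-870099428275 /10821044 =-80408.09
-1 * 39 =-39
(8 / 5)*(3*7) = 168 / 5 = 33.60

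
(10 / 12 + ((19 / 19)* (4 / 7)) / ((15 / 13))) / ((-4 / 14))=-4.65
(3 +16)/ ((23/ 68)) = 1292/ 23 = 56.17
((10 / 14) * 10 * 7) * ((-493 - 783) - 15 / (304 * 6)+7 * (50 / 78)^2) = -29433789325 / 462384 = -63656.59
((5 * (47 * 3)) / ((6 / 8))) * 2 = 1880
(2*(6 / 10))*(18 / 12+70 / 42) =19 / 5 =3.80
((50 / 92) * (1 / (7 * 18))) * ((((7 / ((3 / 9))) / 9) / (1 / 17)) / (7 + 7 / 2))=425 / 26082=0.02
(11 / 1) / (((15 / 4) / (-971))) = -42724 / 15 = -2848.27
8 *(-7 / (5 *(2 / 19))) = -532 / 5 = -106.40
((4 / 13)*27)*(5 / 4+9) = 85.15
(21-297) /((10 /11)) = -1518 /5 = -303.60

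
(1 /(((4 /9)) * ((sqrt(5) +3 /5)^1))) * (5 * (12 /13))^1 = -2025 /1508 +3375 * sqrt(5) /1508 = 3.66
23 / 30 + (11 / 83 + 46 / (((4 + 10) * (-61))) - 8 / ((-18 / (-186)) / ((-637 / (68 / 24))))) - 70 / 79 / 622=8253830211792349 / 444082463790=18586.26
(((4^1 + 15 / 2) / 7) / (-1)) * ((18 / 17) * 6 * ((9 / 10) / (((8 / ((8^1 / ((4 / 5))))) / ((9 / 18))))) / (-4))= 5589 / 3808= 1.47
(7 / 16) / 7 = 1 / 16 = 0.06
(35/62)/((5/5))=35/62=0.56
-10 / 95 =-2 / 19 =-0.11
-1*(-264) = 264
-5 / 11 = -0.45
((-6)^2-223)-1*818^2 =-669311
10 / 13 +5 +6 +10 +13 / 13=296 / 13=22.77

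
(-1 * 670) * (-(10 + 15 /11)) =83750 /11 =7613.64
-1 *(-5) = 5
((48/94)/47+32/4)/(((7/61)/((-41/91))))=-6322528/201019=-31.45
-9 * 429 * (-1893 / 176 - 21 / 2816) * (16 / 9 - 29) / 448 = -41371785 / 16384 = -2525.13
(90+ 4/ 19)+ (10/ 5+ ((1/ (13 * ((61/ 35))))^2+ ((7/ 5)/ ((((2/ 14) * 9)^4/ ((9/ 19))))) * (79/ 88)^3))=2741961424183092697/ 29678744476592640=92.39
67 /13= 5.15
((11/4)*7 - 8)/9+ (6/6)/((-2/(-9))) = 23/4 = 5.75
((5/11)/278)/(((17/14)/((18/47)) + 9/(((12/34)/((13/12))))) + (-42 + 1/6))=-1260/8505827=-0.00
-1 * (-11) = 11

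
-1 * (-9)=9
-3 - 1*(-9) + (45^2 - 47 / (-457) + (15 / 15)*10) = 932784 / 457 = 2041.10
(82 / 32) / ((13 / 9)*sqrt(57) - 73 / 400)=2020275 / 513616117 + 15990000*sqrt(57) / 513616117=0.24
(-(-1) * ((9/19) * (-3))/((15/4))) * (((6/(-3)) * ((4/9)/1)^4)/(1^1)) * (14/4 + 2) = 11264/69255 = 0.16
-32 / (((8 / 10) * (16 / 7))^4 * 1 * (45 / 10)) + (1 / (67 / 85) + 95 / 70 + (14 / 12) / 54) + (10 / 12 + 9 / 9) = 38287685875 / 9958588416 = 3.84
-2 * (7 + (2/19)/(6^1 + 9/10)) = -18394/1311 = -14.03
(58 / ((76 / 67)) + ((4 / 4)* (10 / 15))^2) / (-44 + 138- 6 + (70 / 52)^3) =155011532 / 271815273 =0.57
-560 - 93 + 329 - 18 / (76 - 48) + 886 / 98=-315.60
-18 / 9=-2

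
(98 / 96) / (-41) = -49 / 1968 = -0.02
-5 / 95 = -1 / 19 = -0.05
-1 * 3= -3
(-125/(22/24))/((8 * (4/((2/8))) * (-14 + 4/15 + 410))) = -5625/2092288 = -0.00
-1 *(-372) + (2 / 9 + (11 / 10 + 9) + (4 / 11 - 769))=-386.31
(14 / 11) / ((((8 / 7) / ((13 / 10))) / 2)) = 637 / 220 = 2.90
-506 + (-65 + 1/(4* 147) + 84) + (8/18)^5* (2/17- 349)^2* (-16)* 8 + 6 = -11176589621201/41293476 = -270662.36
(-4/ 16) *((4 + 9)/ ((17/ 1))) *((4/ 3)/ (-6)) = 0.04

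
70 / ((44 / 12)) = 210 / 11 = 19.09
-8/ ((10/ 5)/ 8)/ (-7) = 4.57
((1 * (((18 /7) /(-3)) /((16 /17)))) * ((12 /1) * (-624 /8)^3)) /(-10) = -18151614 /35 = -518617.54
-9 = -9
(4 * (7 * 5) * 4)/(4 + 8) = 140/3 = 46.67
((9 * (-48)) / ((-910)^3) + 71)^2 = 44728577277589697041 / 8872957063140625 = 5041.00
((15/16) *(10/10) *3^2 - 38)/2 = -473/32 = -14.78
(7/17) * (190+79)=1883/17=110.76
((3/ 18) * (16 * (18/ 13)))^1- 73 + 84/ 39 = -873/ 13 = -67.15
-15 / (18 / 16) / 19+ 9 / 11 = 0.12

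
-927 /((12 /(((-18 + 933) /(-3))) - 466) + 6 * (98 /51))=4806495 /2356634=2.04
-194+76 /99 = -19130 /99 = -193.23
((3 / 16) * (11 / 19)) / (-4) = -33 / 1216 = -0.03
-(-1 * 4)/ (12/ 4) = 4/ 3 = 1.33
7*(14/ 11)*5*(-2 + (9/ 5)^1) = -98/ 11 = -8.91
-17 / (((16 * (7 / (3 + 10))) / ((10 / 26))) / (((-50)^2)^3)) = -83007812500 / 7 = -11858258928.57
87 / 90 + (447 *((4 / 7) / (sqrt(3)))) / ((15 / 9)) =29 / 30 + 1788 *sqrt(3) / 35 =89.45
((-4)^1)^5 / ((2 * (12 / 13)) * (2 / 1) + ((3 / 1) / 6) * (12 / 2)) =-13312 / 87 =-153.01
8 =8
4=4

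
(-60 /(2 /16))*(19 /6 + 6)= -4400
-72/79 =-0.91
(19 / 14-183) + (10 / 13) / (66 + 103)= -5586831 / 30758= -181.64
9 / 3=3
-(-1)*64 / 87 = 64 / 87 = 0.74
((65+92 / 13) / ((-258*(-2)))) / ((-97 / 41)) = -38417 / 650676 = -0.06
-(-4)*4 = 16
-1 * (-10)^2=-100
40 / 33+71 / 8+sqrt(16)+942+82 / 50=957.73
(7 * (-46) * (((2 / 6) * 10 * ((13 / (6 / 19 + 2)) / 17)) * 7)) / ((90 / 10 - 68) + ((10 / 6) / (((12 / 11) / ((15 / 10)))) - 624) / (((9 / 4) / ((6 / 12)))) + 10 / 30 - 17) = 7158060 / 616913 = 11.60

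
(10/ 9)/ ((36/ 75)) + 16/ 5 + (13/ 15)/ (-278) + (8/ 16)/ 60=828667/ 150120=5.52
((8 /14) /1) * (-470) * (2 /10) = -376 /7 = -53.71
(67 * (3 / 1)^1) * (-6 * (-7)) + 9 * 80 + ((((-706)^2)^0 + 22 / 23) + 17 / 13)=2740414 / 299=9165.26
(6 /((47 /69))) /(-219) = -138 /3431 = -0.04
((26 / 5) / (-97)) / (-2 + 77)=-26 / 36375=-0.00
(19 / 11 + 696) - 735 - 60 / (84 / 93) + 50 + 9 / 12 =-16309 / 308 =-52.95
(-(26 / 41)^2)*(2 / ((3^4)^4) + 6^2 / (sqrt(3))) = -8112*sqrt(3) / 1681 - 1352 / 72361538001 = -8.36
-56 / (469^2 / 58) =-464 / 31423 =-0.01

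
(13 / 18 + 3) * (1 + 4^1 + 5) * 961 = 321935 / 9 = 35770.56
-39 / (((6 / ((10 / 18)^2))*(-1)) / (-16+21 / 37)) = -185575 / 5994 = -30.96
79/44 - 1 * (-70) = 3159/44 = 71.80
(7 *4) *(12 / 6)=56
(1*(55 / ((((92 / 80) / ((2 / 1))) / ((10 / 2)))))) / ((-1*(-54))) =5500 / 621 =8.86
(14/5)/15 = 14/75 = 0.19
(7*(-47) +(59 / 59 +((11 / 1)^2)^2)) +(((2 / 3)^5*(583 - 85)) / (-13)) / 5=75352633 / 5265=14311.99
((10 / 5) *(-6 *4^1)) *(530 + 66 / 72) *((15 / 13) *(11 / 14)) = -2102430 / 91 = -23103.63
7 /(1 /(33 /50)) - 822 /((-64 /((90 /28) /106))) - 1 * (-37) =49873639 /1187200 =42.01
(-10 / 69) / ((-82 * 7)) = 5 / 19803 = 0.00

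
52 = 52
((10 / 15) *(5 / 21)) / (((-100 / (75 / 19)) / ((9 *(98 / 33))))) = -35 / 209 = -0.17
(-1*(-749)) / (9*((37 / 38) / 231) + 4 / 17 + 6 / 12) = 18628379 / 19231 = 968.66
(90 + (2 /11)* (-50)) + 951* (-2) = -20032 /11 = -1821.09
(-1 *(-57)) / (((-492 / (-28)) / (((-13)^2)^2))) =3798613 / 41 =92649.10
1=1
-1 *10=-10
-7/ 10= -0.70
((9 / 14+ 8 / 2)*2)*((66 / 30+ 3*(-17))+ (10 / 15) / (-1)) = -1378 / 3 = -459.33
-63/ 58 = -1.09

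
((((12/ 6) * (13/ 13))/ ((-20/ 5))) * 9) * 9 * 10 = -405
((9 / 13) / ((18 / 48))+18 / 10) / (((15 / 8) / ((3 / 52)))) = 474 / 4225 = 0.11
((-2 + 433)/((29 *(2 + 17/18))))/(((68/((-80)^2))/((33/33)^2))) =12412800/26129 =475.06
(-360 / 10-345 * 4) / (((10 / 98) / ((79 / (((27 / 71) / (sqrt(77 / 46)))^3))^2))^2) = -18871093765210985208694000497532167373620179171 / 1481292851354802927296904600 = -12739610366681594251.46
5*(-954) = -4770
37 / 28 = 1.32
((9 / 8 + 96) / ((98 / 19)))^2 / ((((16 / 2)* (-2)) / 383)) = -1703538423 / 200704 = -8487.82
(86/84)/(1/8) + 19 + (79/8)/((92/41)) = 488275/15456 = 31.59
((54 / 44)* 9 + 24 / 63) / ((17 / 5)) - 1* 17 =-107123 / 7854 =-13.64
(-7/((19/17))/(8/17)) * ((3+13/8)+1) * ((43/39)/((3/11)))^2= -2263018835/1849536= -1223.56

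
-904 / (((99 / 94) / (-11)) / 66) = 1869472 / 3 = 623157.33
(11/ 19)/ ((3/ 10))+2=224/ 57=3.93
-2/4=-0.50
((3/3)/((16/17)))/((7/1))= 0.15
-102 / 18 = -17 / 3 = -5.67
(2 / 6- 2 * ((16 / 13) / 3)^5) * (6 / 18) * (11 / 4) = 307753391 / 1082690388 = 0.28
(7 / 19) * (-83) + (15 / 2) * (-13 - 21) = -5426 / 19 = -285.58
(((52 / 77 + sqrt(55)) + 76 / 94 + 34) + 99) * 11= 11 * sqrt(55) + 486697 / 329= 1560.90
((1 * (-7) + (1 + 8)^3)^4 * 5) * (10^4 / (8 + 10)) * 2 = 13586850432800000 / 9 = 1509650048088888.89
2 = 2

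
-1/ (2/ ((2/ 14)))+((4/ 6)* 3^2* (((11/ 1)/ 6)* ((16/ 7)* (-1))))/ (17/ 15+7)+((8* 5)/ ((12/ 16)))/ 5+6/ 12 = 10253/ 1281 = 8.00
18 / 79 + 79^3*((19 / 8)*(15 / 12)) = 3700258271 / 2528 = 1463709.76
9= 9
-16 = -16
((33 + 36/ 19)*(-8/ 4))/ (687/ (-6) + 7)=2652/ 4085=0.65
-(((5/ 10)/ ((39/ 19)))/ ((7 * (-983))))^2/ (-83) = 361/ 23909495556492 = 0.00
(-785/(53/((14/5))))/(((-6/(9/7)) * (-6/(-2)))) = 157/53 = 2.96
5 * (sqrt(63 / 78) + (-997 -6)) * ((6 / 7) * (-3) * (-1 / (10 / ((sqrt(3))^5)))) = 81 * sqrt(3) * (-26078 + sqrt(546)) / 182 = -20084.42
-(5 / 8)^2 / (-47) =25 / 3008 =0.01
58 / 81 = 0.72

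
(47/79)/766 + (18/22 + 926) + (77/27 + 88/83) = 1388400002645/1491730614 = 930.73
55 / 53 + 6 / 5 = 2.24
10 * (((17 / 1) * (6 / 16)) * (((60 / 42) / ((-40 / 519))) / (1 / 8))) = -132345 / 14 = -9453.21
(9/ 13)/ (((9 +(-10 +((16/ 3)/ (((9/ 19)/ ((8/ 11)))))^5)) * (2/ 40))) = 83192609565252/ 221197087559357455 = 0.00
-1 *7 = -7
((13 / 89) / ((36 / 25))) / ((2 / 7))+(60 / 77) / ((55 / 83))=8309293 / 5427576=1.53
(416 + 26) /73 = 442 /73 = 6.05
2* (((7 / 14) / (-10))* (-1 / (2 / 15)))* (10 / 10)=3 / 4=0.75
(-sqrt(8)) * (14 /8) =-7 * sqrt(2) /2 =-4.95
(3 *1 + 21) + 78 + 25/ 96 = 9817/ 96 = 102.26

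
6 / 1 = 6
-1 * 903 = -903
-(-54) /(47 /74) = 3996 /47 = 85.02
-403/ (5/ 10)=-806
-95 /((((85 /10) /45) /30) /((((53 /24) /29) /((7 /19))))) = -21524625 /6902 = -3118.61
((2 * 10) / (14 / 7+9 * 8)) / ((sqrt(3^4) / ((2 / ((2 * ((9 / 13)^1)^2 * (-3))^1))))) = -1690 / 80919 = -0.02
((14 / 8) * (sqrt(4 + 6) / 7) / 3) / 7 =sqrt(10) / 84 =0.04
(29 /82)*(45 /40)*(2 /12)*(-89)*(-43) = 332949 /1312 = 253.77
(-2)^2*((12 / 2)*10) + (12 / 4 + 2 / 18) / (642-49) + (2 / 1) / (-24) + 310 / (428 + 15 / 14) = 30859621291 / 128237436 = 240.64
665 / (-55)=-12.09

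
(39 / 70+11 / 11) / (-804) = -109 / 56280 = -0.00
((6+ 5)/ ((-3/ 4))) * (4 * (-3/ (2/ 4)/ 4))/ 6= 44/ 3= 14.67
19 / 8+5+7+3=139 / 8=17.38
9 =9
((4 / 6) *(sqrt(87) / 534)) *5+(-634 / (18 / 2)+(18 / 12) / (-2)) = -2563 / 36+5 *sqrt(87) / 801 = -71.14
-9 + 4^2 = 7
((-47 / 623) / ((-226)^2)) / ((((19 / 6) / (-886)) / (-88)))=-5496744 / 151146653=-0.04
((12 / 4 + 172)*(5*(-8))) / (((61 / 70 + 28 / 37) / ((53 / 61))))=-960890000 / 257237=-3735.43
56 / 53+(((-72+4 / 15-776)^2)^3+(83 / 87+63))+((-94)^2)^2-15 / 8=51983673949419430064128683761 / 140059125000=371155209983065580.80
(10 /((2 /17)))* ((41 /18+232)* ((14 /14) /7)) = 358445 /126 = 2844.80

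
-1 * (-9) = 9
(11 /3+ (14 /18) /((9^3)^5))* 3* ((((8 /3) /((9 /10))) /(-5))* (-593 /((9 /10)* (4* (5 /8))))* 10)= 2578613480934521876480 /150094635296999121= 17179.92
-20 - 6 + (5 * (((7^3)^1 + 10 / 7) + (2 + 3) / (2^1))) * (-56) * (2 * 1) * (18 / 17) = -3497482 / 17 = -205734.24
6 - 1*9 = -3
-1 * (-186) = 186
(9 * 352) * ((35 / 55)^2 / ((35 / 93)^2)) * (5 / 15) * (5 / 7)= 2156.63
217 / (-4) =-217 / 4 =-54.25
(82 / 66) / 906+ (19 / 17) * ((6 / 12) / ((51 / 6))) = 579911 / 8640522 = 0.07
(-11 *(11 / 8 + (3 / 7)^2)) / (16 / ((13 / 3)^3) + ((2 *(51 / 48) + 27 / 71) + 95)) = -1048388627 / 5974169523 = -0.18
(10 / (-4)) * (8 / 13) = -20 / 13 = -1.54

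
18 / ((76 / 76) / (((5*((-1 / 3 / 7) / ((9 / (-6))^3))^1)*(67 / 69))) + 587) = 48240 / 1612283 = 0.03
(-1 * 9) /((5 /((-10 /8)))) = 2.25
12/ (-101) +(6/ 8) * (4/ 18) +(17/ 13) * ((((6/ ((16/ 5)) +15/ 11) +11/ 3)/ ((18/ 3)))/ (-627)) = 59273965/ 1304029584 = 0.05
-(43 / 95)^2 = -1849 / 9025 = -0.20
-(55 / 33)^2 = -25 / 9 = -2.78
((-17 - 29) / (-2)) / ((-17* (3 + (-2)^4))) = -23 / 323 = -0.07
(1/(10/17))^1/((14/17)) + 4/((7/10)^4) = 899127/48020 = 18.72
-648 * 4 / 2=-1296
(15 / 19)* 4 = 60 / 19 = 3.16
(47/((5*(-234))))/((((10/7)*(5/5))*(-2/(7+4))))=3619/23400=0.15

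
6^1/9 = 0.67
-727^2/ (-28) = 528529/ 28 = 18876.04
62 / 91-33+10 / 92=-134831 / 4186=-32.21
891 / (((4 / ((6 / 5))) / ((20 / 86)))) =62.16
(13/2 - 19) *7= -175/2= -87.50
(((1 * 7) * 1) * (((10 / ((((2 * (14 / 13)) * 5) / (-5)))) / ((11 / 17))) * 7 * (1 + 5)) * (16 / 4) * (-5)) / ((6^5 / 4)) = 38675 / 1782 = 21.70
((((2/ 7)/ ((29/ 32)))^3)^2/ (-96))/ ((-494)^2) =-0.00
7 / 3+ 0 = 7 / 3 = 2.33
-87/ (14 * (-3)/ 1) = 29/ 14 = 2.07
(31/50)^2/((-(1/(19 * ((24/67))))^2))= -49956624/2805625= -17.81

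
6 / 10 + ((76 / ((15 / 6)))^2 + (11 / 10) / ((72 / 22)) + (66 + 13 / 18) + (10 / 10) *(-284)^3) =-22905312.18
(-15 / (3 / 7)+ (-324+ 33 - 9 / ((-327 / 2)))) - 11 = -36727 / 109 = -336.94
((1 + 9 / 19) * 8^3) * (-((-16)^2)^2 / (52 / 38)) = -469762048 / 13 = -36135542.15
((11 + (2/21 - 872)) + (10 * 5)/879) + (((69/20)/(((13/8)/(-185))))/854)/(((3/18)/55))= -1646969577/1626443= -1012.62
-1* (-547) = 547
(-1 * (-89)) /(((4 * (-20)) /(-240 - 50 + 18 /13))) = 41741 /130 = 321.08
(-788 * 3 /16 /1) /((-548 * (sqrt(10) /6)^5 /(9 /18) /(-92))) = -3303099 * sqrt(10) /34250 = -304.97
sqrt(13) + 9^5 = sqrt(13) + 59049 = 59052.61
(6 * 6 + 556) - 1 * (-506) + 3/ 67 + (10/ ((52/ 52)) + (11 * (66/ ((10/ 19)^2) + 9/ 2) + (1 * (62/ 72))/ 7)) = 1594916581/ 422100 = 3778.53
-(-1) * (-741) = -741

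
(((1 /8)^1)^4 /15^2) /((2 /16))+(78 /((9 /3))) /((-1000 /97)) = -1452667 /576000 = -2.52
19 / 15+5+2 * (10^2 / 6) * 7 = 239.60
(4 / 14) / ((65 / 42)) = 0.18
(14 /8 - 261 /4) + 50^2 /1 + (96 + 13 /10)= 2533.80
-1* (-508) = 508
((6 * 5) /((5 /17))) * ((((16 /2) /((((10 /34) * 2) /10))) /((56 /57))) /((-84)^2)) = 5491 /2744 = 2.00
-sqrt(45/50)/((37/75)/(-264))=5940*sqrt(10)/37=507.67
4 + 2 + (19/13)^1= 97/13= 7.46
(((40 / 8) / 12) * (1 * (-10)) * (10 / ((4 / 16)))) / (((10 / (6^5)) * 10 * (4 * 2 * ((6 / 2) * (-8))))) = 135 / 2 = 67.50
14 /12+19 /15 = 2.43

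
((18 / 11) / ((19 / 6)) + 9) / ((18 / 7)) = 1547 / 418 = 3.70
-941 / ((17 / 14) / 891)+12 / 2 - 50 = -11738782 / 17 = -690516.59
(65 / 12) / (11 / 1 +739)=13 / 1800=0.01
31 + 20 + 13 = 64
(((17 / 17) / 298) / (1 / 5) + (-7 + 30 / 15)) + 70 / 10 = 601 / 298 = 2.02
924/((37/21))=19404/37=524.43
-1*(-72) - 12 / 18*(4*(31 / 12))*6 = 92 / 3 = 30.67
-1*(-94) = 94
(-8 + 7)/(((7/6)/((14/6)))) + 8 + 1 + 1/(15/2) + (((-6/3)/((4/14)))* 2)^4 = 576347/15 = 38423.13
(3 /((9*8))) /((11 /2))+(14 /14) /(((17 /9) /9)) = 10709 /2244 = 4.77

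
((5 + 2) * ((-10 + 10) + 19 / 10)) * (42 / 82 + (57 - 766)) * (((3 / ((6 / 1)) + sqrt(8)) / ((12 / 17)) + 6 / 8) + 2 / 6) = -54639.61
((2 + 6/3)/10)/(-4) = -1/10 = -0.10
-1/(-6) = 1/6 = 0.17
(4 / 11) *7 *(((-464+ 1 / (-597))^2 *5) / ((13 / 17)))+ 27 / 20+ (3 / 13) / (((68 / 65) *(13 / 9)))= 2388198752949983 / 666484830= 3583275.49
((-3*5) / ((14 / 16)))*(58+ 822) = -105600 / 7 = -15085.71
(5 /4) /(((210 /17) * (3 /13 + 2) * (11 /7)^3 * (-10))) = -10829 /9263760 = -0.00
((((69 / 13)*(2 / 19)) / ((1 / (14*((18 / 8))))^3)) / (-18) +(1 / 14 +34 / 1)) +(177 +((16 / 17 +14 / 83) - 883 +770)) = -16998759403 / 19516952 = -870.97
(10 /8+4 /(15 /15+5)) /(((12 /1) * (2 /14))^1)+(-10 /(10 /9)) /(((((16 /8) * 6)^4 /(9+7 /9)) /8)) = 1405 /1296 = 1.08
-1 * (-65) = 65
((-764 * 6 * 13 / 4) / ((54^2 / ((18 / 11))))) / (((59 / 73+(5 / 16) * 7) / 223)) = -646732112 / 1039203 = -622.33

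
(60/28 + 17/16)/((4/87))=31233/448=69.72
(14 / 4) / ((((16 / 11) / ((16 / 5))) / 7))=539 / 10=53.90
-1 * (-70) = 70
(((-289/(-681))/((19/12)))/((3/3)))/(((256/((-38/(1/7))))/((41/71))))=-82943/515744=-0.16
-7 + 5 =-2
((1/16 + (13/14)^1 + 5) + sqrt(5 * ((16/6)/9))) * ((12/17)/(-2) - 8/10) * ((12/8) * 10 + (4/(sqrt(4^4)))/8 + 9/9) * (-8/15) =931 * sqrt(30)/425 + 803187/13600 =71.06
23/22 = 1.05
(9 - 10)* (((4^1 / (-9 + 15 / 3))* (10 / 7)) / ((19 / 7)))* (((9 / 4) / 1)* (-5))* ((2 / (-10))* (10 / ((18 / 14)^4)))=60025 / 13851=4.33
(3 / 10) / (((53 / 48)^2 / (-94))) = -324864 / 14045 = -23.13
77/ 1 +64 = 141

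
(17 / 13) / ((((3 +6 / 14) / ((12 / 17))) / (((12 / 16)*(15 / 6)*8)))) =105 / 26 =4.04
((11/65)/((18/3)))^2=121/152100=0.00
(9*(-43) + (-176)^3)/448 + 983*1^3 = -5011779/448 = -11187.01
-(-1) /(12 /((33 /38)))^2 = 0.01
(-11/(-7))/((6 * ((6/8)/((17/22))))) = 17/63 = 0.27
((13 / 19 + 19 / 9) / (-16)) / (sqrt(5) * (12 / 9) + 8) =-239 / 9424 + 239 * sqrt(5) / 56544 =-0.02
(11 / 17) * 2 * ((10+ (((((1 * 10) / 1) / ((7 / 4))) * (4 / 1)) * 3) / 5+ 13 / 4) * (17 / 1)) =8305 / 14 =593.21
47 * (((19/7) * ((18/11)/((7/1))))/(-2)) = -8037/539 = -14.91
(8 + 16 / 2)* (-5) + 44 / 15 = -1156 / 15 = -77.07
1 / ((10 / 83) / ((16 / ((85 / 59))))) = 39176 / 425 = 92.18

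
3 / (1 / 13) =39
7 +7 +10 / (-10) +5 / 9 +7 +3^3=428 / 9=47.56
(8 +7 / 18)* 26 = 1963 / 9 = 218.11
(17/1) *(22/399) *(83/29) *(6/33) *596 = 3363824/11571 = 290.71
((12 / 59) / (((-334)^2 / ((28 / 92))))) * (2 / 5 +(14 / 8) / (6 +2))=2079 / 6055259680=0.00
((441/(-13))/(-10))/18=49/260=0.19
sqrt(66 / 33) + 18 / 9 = sqrt(2) + 2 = 3.41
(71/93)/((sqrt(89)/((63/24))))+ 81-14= 67.21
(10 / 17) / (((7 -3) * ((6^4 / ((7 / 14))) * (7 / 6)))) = 5 / 102816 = 0.00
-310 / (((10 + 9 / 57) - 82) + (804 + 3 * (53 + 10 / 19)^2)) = -55955 / 1683588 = -0.03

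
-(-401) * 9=3609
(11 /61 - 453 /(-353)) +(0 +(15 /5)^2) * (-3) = -549875 /21533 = -25.54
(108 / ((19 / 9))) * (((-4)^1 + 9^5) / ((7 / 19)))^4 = 33749505623041525642500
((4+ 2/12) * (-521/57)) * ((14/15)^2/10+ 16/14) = -2523203/53865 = -46.84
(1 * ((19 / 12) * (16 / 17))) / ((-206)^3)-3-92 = -10588524649 / 111458154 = -95.00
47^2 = 2209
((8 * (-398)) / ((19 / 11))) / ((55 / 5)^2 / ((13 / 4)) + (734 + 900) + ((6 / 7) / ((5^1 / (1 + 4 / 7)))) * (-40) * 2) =-11155144 / 9983037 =-1.12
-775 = -775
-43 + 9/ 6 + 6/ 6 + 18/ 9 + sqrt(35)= -77/ 2 + sqrt(35)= -32.58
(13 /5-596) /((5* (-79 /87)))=258129 /1975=130.70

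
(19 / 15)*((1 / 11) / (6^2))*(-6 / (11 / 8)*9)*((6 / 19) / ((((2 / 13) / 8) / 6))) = -7488 / 605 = -12.38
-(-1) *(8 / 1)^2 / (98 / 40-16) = -1280 / 271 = -4.72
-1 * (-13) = 13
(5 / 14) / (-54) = -5 / 756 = -0.01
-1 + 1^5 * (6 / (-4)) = -5 / 2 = -2.50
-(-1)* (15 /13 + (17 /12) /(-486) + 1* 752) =57100891 /75816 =753.15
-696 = -696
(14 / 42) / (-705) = -1 / 2115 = -0.00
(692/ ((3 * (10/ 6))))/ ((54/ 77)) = 26642/ 135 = 197.35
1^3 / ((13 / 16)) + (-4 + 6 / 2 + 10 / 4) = 71 / 26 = 2.73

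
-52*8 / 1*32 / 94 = -6656 / 47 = -141.62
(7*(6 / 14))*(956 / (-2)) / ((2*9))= -239 / 3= -79.67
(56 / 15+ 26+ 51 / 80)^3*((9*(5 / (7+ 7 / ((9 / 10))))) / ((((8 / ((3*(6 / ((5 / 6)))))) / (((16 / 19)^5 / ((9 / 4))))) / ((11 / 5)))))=19629489550505472 / 205825729375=95369.46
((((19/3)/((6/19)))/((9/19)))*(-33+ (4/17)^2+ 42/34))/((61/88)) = -2765658544/1427949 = -1936.80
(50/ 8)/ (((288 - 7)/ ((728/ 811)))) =4550/ 227891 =0.02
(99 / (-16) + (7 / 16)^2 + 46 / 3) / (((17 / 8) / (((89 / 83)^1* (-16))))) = -638219 / 8466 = -75.39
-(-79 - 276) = 355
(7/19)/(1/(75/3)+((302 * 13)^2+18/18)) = 175/7321401594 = 0.00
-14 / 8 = -7 / 4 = -1.75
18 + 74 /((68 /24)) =750 /17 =44.12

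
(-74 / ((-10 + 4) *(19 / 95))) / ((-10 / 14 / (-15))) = 1295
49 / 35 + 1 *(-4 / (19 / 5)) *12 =-1067 / 95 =-11.23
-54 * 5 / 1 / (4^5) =-135 / 512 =-0.26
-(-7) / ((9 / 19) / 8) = 1064 / 9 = 118.22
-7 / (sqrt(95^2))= -7 / 95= -0.07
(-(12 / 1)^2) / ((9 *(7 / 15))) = -240 / 7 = -34.29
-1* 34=-34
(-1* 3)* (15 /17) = -45 /17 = -2.65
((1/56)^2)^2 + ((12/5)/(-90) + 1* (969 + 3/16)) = 714840625483/737587200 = 969.16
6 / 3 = 2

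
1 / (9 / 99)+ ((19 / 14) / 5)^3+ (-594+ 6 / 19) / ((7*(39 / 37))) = -5883254827 / 84721000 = -69.44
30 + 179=209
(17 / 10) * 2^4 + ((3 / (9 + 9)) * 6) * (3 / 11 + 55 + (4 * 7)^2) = 47656 / 55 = 866.47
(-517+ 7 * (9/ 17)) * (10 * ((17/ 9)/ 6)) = -43630/ 27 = -1615.93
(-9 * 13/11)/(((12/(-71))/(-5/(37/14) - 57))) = -6033651/1628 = -3706.17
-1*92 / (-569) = 92 / 569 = 0.16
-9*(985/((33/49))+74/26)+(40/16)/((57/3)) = -71667209/5434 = -13188.67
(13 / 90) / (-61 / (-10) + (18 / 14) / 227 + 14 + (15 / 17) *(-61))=-351169 / 81973863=-0.00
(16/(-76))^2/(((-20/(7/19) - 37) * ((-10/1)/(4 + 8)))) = 0.00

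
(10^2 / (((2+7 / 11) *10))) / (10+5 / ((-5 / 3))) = 110 / 203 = 0.54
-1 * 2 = -2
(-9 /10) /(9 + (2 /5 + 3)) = -9 /124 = -0.07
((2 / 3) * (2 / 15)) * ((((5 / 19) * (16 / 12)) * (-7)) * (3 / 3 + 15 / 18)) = -616 / 1539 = -0.40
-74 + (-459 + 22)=-511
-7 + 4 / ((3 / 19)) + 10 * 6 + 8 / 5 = 1199 / 15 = 79.93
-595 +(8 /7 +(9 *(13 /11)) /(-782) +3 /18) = -53623946 /90321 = -593.70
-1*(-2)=2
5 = 5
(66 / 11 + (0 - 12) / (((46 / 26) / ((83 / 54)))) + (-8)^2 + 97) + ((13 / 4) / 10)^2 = 51892583 / 331200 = 156.68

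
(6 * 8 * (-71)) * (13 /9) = -14768 /3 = -4922.67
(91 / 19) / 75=91 / 1425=0.06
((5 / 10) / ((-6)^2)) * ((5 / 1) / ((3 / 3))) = 5 / 72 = 0.07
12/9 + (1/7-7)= -116/21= -5.52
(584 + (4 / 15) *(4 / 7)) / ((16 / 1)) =7667 / 210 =36.51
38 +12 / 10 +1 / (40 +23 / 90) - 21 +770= 14278693 / 18115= 788.22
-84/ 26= -42/ 13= -3.23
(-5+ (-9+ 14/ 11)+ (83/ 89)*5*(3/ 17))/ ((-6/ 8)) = 792500/ 49929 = 15.87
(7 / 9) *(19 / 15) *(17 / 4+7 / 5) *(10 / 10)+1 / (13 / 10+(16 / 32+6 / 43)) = 6.08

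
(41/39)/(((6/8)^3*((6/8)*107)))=10496/338013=0.03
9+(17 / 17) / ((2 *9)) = 163 / 18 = 9.06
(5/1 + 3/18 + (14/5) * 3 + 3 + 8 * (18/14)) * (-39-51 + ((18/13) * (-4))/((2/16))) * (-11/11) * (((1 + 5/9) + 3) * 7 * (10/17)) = 44852606/663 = 67650.99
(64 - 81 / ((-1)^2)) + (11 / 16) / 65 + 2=-15589 / 1040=-14.99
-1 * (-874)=874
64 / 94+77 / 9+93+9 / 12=174253 / 1692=102.99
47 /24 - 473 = -11305 /24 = -471.04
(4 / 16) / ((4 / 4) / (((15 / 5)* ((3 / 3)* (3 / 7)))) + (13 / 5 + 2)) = 45 / 968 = 0.05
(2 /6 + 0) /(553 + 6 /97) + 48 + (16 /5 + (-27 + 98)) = 98335436 /804705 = 122.20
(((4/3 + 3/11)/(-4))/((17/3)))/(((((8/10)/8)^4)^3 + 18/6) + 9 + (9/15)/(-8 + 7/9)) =-172250000000000/28970040000002431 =-0.01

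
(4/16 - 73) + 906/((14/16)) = 962.68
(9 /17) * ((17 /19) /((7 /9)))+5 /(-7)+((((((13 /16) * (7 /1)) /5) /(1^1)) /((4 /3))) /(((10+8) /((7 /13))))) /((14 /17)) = -5419 /72960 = -0.07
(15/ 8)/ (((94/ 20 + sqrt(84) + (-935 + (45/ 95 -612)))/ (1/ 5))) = -27829965/ 114419883212 -9025*sqrt(21)/ 28604970803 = -0.00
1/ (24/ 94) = 47/ 12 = 3.92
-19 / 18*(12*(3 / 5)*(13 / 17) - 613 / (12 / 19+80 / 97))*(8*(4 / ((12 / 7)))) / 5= 12604862599 / 7699725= 1637.05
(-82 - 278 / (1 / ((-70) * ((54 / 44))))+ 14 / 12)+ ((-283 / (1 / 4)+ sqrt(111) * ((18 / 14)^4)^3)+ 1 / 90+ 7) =22891.88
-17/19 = -0.89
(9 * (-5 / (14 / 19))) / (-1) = 855 / 14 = 61.07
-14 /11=-1.27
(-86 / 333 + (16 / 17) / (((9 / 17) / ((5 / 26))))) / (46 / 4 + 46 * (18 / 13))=724 / 651015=0.00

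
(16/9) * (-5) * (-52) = 4160/9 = 462.22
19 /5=3.80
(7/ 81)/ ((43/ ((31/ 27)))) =217/ 94041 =0.00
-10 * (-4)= 40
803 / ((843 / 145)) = 116435 / 843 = 138.12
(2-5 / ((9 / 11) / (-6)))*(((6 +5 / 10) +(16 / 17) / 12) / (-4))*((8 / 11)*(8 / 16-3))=115.62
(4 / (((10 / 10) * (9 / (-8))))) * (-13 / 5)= 416 / 45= 9.24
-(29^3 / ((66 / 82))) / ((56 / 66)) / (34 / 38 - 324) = 110.53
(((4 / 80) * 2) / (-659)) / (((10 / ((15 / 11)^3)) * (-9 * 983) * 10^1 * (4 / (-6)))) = -9 / 13795484912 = -0.00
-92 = -92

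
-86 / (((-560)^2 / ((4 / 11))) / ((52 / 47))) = -559 / 5066600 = -0.00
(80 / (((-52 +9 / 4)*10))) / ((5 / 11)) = -352 / 995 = -0.35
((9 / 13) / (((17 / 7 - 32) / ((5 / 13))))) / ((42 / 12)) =-10 / 3887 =-0.00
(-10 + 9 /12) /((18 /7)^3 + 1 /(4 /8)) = -12691 /26072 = -0.49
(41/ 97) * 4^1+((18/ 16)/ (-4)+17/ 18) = 65759/ 27936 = 2.35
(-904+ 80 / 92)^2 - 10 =431470694 / 529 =815634.58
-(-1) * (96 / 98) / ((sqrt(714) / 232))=8.51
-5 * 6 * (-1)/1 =30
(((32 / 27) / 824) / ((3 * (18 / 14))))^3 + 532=225219448859645548 / 423344828683503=532.00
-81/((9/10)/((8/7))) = -720/7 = -102.86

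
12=12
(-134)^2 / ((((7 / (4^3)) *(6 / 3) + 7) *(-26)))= -287296 / 3003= -95.67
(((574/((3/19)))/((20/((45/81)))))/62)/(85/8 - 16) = -10906/35991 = -0.30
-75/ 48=-25/ 16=-1.56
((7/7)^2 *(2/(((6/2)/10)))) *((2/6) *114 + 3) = 820/3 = 273.33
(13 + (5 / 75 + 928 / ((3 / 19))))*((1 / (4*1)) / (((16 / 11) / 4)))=80993 / 20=4049.65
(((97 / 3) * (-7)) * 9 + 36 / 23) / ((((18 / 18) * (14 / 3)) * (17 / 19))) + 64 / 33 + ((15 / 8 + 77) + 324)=-59730133 / 722568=-82.66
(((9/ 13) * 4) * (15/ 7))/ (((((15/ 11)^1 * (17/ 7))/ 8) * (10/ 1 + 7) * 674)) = 1584/ 1266109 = 0.00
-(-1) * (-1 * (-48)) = 48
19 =19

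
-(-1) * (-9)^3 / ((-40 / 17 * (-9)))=-1377 / 40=-34.42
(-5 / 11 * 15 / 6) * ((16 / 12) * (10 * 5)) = -75.76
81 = 81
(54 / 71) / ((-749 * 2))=-27 / 53179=-0.00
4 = 4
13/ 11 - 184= -2011/ 11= -182.82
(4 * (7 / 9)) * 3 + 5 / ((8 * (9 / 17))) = 757 / 72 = 10.51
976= 976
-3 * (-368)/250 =552/125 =4.42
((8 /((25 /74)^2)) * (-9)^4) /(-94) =-4892.33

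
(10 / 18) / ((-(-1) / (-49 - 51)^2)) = 50000 / 9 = 5555.56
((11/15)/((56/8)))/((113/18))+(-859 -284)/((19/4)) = -18081006/75145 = -240.61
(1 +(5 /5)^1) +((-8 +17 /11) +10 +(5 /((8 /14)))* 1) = 629 /44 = 14.30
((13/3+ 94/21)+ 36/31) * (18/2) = 19473/217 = 89.74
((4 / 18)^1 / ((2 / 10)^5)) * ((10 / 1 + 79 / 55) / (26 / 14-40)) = -5503750 / 26433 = -208.22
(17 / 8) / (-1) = -17 / 8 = -2.12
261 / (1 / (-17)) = -4437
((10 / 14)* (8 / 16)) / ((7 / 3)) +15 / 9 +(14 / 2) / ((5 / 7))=17081 / 1470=11.62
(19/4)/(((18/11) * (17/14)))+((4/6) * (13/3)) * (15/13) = 3503/612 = 5.72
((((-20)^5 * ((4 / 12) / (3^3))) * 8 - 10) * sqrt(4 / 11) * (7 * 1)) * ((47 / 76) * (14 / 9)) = -58958665430 * sqrt(11) / 152361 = -1283424.05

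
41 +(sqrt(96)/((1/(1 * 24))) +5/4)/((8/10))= 681/16 +120 * sqrt(6)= 336.50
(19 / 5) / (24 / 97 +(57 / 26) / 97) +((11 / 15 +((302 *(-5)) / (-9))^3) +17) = 781555140380 / 165483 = 4722872.68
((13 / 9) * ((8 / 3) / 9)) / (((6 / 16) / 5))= 4160 / 729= 5.71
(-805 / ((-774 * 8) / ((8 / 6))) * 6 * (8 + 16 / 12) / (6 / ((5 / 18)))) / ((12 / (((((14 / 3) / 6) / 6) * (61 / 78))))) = 0.00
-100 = -100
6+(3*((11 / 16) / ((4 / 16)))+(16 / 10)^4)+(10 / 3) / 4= 162277 / 7500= 21.64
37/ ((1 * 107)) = 0.35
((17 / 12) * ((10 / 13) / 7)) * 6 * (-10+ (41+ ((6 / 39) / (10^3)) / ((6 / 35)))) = 4110719 / 141960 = 28.96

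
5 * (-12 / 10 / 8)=-3 / 4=-0.75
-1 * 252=-252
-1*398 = -398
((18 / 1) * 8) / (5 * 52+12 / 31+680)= 279 / 1822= 0.15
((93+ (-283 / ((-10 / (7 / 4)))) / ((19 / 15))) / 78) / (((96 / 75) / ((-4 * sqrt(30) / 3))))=-55775 * sqrt(30) / 31616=-9.66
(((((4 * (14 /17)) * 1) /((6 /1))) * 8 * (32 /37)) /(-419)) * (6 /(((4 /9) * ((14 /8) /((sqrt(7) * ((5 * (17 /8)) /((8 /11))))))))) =-15840 * sqrt(7) /15503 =-2.70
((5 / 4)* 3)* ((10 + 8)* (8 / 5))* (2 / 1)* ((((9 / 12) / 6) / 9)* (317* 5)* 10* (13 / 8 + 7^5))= 3197000475 / 4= 799250118.75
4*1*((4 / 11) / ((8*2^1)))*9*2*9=162 / 11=14.73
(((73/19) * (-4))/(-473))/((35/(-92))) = -26864/314545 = -0.09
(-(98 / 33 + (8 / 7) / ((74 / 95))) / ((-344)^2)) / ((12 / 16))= -18961 / 379281672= -0.00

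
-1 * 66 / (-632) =0.10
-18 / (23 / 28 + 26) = -504 / 751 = -0.67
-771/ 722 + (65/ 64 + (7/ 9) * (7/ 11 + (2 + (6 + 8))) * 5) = 49287209/ 762432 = 64.64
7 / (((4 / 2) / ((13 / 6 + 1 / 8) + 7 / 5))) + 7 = 4781 / 240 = 19.92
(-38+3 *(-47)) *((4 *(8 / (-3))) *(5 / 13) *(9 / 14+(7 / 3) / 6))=143200 / 189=757.67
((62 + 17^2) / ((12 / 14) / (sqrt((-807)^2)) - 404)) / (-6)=0.14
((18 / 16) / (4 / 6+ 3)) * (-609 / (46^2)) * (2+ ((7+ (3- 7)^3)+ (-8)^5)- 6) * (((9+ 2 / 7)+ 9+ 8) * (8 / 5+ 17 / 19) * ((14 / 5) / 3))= 42644772513 / 240350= 177427.80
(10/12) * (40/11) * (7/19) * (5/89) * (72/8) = 10500/18601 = 0.56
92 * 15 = 1380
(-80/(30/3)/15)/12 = -2/45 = -0.04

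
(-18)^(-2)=1 / 324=0.00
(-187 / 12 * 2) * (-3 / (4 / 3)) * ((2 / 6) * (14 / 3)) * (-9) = -3927 / 4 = -981.75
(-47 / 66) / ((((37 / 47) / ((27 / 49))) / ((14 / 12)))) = -6627 / 11396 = -0.58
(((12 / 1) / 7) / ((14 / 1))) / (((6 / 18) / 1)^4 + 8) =486 / 31801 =0.02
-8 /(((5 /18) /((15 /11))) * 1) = -432 /11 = -39.27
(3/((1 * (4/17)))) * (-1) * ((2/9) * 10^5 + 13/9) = -1133407/4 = -283351.75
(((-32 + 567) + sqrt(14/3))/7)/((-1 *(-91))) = sqrt(42)/1911 + 535/637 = 0.84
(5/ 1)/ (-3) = -5/ 3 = -1.67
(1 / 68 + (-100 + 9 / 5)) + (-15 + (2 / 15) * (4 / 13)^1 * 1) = -1500293 / 13260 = -113.14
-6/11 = -0.55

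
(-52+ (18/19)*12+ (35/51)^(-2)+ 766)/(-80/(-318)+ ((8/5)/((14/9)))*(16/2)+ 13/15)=2692246671/34589975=77.83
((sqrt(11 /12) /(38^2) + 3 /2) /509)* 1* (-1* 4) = -6 /509 - sqrt(33) /1102494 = -0.01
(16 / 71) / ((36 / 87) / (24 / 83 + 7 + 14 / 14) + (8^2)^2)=79808 / 1450607887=0.00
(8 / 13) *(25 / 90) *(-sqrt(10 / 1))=-20 *sqrt(10) / 117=-0.54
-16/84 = -4/21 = -0.19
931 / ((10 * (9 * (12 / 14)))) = 6517 / 540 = 12.07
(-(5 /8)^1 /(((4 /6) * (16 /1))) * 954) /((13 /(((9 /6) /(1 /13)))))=-21465 /256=-83.85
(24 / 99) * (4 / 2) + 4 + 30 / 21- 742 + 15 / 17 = -2887147 / 3927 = -735.20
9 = 9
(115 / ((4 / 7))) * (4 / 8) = 805 / 8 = 100.62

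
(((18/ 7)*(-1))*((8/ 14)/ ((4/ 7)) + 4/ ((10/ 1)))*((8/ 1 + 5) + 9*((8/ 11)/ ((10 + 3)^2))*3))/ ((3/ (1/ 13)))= -146298/ 120835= -1.21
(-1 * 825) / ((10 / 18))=-1485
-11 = -11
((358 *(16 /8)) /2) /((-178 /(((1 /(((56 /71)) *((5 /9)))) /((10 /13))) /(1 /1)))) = -5.97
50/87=0.57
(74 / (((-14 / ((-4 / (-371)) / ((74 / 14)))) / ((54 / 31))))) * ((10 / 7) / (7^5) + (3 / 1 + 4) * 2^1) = -355772736 / 1353081149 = -0.26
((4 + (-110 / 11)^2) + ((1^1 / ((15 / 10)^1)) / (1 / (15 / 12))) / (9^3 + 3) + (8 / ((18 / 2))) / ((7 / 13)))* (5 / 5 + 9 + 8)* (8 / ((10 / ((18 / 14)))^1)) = 29233467 / 14945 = 1956.07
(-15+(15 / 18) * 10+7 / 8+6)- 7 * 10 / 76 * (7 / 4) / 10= 43 / 912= 0.05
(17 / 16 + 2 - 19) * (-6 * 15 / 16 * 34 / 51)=3825 / 64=59.77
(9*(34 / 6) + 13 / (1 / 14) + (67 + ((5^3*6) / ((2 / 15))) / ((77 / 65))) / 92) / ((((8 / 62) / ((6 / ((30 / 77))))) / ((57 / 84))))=297644671 / 12880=23109.06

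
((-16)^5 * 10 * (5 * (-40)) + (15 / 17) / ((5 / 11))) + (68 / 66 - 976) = 2097151026.97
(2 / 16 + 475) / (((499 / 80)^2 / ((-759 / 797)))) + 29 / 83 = -185806117487 / 16471665151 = -11.28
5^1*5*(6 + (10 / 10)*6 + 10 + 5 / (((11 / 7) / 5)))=10425 / 11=947.73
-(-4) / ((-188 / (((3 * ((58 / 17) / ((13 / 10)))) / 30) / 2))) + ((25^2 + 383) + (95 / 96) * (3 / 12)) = 4021492493 / 3988608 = 1008.24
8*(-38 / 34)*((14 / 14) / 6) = -76 / 51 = -1.49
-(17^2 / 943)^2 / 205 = -83521 / 182296045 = -0.00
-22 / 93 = -0.24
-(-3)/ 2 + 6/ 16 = 15/ 8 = 1.88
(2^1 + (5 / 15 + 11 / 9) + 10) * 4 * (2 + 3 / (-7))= 5368 / 63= 85.21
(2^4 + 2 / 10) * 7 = 567 / 5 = 113.40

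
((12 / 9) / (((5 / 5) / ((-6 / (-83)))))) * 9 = 72 / 83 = 0.87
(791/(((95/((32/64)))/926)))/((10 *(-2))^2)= 366233/38000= 9.64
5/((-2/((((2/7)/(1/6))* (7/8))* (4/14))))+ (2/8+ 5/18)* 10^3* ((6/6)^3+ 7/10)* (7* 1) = 791215/126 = 6279.48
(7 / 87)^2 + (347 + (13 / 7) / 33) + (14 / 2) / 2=408625057 / 1165626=350.56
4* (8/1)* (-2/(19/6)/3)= -128/19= -6.74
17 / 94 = 0.18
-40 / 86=-20 / 43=-0.47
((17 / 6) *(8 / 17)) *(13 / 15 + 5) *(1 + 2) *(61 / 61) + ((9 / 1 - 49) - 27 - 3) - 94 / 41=-30028 / 615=-48.83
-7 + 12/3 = -3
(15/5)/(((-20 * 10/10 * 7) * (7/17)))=-51/980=-0.05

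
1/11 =0.09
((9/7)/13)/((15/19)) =57/455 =0.13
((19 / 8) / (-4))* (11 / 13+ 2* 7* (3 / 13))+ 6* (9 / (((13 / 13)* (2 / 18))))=483.58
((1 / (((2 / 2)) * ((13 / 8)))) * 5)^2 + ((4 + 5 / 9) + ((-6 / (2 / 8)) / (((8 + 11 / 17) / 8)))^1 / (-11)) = 16.04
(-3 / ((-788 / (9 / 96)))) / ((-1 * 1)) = -9 / 25216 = -0.00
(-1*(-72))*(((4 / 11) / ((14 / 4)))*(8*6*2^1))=55296 / 77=718.13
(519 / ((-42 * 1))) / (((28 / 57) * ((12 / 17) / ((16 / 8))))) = -55879 / 784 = -71.27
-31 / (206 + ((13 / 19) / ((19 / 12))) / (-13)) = -11191 / 74354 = -0.15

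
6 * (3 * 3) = 54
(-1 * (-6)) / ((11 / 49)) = 294 / 11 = 26.73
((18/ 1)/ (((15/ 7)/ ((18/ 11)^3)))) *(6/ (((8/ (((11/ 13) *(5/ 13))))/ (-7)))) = -1285956/ 20449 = -62.89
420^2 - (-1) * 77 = 176477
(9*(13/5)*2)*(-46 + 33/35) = -2108.67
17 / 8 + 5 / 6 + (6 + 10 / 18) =685 / 72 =9.51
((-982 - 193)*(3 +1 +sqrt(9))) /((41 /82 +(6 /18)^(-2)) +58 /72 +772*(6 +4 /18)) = -42300 /24757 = -1.71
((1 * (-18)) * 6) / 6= -18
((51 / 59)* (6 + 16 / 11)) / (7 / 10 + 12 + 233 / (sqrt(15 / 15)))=13940 / 531531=0.03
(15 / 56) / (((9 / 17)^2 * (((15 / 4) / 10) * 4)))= 1445 / 2268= 0.64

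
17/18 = 0.94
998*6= 5988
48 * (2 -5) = -144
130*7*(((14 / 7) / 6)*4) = 3640 / 3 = 1213.33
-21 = -21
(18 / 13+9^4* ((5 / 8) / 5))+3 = 85749 / 104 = 824.51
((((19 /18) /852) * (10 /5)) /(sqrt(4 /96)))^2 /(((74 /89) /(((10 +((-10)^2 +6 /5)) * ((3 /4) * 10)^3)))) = 8.31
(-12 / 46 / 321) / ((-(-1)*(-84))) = 1 / 103362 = 0.00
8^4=4096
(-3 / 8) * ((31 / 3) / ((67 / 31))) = -961 / 536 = -1.79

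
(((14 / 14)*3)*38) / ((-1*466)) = -57 / 233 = -0.24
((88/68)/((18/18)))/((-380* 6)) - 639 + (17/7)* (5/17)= -86589917/135660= -638.29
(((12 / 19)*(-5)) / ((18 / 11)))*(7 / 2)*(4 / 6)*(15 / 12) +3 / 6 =-877 / 171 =-5.13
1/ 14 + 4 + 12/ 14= 69/ 14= 4.93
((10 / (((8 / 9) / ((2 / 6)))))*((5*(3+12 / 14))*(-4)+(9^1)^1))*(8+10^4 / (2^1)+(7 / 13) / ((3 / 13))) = -35848935 / 28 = -1280319.11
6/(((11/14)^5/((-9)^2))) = 261382464/161051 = 1622.98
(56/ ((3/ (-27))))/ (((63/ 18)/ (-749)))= 107856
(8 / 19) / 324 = 2 / 1539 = 0.00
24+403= 427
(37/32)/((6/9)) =111/64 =1.73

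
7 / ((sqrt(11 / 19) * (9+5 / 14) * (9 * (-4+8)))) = 49 * sqrt(209) / 25938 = 0.03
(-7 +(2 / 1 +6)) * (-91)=-91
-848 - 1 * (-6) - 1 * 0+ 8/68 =-14312/17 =-841.88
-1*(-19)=19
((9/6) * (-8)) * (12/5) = -144/5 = -28.80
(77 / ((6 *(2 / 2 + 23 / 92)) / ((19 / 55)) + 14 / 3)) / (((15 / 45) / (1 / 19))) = 0.46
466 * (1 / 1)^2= 466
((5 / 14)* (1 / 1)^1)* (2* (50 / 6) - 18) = -10 / 21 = -0.48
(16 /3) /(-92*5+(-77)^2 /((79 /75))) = 1264 /1225005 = 0.00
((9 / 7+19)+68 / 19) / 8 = 1587 / 532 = 2.98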